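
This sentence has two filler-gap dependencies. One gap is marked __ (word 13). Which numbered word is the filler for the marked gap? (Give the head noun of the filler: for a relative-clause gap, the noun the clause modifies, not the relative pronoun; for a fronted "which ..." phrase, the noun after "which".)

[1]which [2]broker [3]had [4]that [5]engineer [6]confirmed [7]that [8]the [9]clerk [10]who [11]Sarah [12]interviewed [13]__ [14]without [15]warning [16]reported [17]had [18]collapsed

9

The marked gap is inside the relative clause, the direct object of "interviewed".
Its filler is the head noun "clerk" (via "who"), at word 9.
(The other dependency links word 2 to a gap after word 16.)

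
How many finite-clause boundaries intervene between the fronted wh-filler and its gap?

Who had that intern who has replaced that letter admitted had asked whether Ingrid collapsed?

"who" is extracted from the subject of "asked".
Boundaries crossed, outermost first: [Ø] — 1 in total.

1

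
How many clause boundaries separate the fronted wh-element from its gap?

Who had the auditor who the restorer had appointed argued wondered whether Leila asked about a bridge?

"who" is extracted from the subject of "wondered".
Boundaries crossed, outermost first: [Ø] — 1 in total.

1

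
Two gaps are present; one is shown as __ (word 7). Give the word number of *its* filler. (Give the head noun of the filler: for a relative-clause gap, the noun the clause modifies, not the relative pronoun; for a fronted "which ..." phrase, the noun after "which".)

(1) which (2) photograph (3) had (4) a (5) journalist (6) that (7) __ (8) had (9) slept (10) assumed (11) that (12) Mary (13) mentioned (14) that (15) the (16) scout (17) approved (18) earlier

The marked gap is inside the relative clause, the subject of "slept".
Its filler is the head noun "journalist" (via "that"), at word 5.
(The other dependency links word 2 to a gap after word 17.)

5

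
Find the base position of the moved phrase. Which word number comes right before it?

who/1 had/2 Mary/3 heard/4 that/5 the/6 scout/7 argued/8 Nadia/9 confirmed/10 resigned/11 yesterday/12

The displaced element is "who" (word 1).
It is linked across 3 clause boundaries (that → Ø → Ø).
It functions as the subject of "resigned", so the gap sits immediately after word 10 ("confirmed").
Base order: Mary had heard that the scout argued Nadia confirmed that who resigned yesterday.

10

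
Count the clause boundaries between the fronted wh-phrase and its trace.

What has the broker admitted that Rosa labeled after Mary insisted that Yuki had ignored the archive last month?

1

"what" is extracted from the object of "labeled".
Boundaries crossed, outermost first: [that] — 1 in total.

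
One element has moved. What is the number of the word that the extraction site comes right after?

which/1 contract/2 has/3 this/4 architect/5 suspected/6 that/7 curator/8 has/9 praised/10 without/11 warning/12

The displaced element is "which contract" (word 2).
It is linked across 1 clause boundary (Ø).
It functions as the direct object of "praised", so the gap sits immediately after word 10 ("praised").
Base order: This architect has suspected that curator has praised which contract without warning.

10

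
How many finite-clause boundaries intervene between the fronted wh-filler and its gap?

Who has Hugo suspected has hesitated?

"who" is extracted from the subject of "hesitated".
Boundaries crossed, outermost first: [Ø] — 1 in total.

1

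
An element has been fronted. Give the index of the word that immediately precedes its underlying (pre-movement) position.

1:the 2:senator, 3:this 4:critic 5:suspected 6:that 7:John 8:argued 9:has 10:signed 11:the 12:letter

8

The displaced element is "the senator" (word 2).
It is linked across 2 clause boundaries (that → Ø).
It functions as the subject of "signed", so the gap sits immediately after word 8 ("argued").
Base order: This critic suspected that John argued the senator has signed the letter.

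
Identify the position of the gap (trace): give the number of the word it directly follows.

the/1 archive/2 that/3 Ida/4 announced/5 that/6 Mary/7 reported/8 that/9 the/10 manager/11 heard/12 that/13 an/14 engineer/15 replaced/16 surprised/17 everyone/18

16

The displaced element is "the archive" (word 2).
It is linked across 3 clause boundaries (that → that → that).
It functions as the direct object of "replaced", so the gap sits immediately after word 16 ("replaced").
Base order: Ida announced that Mary reported that the manager heard that an engineer replaced the archive.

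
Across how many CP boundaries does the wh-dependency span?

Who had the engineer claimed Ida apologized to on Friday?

1

"who" is extracted from the PP object of "apologized".
Boundaries crossed, outermost first: [Ø] — 1 in total.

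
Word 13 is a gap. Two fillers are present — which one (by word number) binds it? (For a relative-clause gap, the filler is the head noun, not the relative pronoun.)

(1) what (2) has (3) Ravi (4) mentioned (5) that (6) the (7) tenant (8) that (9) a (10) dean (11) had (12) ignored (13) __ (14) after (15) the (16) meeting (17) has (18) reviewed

The marked gap is inside the relative clause, the direct object of "ignored".
Its filler is the head noun "tenant" (via "that"), at word 7.
(The other dependency links word 1 to a gap after word 18.)

7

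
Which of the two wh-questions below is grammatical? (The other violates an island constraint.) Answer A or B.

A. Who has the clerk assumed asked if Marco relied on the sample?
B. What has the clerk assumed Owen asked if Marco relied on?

In B, the wh-phrase is extracted from inside a wh-island (introduced by "if"), which blocks movement.
In A, the extraction path crosses only that-complement boundaries, which are transparent.
So A is grammatical.

A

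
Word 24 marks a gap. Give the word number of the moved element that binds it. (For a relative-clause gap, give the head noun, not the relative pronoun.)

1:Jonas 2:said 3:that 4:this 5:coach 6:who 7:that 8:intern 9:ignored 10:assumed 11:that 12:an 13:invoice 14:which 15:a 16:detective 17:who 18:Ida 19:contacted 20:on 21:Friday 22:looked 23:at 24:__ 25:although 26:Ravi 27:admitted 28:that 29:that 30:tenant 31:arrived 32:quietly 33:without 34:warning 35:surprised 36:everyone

13

The gap at 24 is the prepositional object of "looked", inside a relative clause.
The relative pronoun is "which" (word 14); it is bound by the head noun immediately before it.
Its filler is the head noun "invoice", at word 13.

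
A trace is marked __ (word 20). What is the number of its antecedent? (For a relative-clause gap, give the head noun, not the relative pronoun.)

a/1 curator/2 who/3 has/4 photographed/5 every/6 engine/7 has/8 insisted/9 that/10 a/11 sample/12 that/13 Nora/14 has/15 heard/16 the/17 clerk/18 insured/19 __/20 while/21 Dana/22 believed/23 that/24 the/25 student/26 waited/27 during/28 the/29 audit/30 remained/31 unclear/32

12

The gap at 20 is the object of "insured", inside a relative clause.
The relative pronoun is "that" (word 13); it is bound by the head noun immediately before it.
Its filler is the head noun "sample", at word 12.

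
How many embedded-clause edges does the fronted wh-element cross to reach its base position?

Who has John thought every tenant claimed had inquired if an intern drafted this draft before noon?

"who" is extracted from the subject of "inquired".
Boundaries crossed, outermost first: [Ø], [Ø] — 2 in total.

2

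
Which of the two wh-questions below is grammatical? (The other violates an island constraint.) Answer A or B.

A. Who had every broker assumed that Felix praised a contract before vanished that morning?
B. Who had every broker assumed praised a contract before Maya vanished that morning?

In A, the wh-phrase is extracted from inside an adjunct island (introduced by "before"), which blocks movement.
In B, the extraction path crosses only that-complement boundaries, which are transparent.
So B is grammatical.

B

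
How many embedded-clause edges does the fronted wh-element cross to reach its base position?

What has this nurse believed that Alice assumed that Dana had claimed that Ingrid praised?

3

"what" is extracted from the object of "praised".
Boundaries crossed, outermost first: [that], [that], [that] — 3 in total.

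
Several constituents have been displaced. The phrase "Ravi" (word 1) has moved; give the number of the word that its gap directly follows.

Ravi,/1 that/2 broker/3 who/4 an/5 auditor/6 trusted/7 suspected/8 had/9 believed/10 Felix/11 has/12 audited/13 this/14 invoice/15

The displaced element is "Ravi" (word 1).
It is linked across 1 clause boundary (Ø).
It functions as the subject of "believed", so the gap sits immediately after word 8 ("suspected").
Base order: That broker who an auditor trusted suspected that Ravi had believed Felix has audited this invoice.

8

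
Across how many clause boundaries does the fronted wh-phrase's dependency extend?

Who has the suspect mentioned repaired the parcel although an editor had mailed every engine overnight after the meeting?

"who" is extracted from the subject of "repaired".
Boundaries crossed, outermost first: [Ø] — 1 in total.

1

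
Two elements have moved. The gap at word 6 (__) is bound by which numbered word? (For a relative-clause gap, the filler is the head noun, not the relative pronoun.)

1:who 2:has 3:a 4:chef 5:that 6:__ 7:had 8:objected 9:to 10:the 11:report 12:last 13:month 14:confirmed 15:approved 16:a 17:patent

The marked gap is inside the relative clause, the subject of "objected".
Its filler is the head noun "chef" (via "that"), at word 4.
(The other dependency links word 1 to a gap after word 14.)

4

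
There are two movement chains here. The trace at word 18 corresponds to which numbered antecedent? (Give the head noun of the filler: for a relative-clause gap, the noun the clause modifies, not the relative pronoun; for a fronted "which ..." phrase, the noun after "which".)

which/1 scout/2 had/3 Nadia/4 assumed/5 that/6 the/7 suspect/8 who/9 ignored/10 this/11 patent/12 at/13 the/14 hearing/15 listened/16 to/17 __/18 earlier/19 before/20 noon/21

2

The marked gap is the object of the preposition "to" of "listened".
Its filler is the fronted wh-phrase "which scout", at word 2.
(The other dependency links word 8 to a gap after word 9.)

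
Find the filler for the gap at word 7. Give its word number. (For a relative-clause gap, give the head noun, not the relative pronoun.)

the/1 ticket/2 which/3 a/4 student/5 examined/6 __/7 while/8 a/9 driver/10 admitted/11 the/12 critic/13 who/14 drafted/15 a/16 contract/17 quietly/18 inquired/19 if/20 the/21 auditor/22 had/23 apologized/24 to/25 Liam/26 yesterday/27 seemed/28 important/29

2

The gap at 7 is the object of "examined", inside a relative clause.
The relative pronoun is "which" (word 3); it is bound by the head noun immediately before it.
Its filler is the head noun "ticket", at word 2.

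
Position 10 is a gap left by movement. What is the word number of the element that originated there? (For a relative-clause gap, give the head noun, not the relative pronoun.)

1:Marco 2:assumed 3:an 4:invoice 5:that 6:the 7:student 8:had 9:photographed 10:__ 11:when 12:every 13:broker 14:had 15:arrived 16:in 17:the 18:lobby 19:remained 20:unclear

The gap at 10 is the object of "photographed", inside a relative clause.
The relative pronoun is "that" (word 5); it is bound by the head noun immediately before it.
Its filler is the head noun "invoice", at word 4.

4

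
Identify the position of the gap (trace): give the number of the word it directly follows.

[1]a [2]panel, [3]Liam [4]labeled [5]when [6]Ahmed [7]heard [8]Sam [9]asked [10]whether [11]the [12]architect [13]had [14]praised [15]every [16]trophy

4

The displaced element is "a panel" (word 2).
It functions as the direct object of "labeled", so the gap sits immediately after word 4 ("labeled").
Base order: Liam labeled a panel when Ahmed heard Sam asked whether the architect had praised every trophy.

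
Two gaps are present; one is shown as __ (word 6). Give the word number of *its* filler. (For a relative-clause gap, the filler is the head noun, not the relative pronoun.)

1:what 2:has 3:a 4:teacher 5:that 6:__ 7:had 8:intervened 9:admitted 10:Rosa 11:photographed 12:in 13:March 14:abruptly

4

The marked gap is inside the relative clause, the subject of "intervened".
Its filler is the head noun "teacher" (via "that"), at word 4.
(The other dependency links word 1 to a gap after word 11.)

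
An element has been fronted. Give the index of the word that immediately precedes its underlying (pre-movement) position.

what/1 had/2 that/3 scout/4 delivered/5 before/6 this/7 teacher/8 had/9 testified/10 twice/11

The displaced element is "what" (word 1).
It functions as the direct object of "delivered", so the gap sits immediately after word 5 ("delivered").
Base order: That scout had delivered what before this teacher had testified twice.

5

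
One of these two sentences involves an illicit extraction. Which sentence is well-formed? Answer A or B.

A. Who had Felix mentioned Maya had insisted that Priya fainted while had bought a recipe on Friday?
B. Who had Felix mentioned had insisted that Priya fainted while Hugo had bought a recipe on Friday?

B

In A, the wh-phrase is extracted from inside an adjunct island (introduced by "while"), which blocks movement.
In B, the extraction path crosses only that-complement boundaries, which are transparent.
So B is grammatical.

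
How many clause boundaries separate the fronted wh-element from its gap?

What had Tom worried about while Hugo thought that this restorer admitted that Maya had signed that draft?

0

"what" originates inside the matrix clause — no clause boundary is crossed.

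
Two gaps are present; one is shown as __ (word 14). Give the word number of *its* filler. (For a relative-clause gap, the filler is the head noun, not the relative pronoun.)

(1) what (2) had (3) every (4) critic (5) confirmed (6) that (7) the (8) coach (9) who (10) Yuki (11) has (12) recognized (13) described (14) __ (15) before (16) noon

1

The marked gap is the direct object of "described".
Its filler is the fronted wh-phrase "what", at word 1.
(The other dependency links word 8 to a gap after word 12.)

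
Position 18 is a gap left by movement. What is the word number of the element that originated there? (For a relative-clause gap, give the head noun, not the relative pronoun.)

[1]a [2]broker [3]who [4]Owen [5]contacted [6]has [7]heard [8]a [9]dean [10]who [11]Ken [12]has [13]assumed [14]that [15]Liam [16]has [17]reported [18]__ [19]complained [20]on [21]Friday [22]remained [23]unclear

The gap at 18 is the subject of "complained", inside a relative clause.
The relative pronoun is "who" (word 10); it is bound by the head noun immediately before it.
Its filler is the head noun "dean", at word 9.

9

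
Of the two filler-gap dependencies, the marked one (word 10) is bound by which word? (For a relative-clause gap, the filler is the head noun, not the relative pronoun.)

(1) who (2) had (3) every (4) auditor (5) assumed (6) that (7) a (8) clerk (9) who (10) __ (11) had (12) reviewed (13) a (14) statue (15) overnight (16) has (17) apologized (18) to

8

The marked gap is inside the relative clause, the subject of "reviewed".
Its filler is the head noun "clerk" (via "who"), at word 8.
(The other dependency links word 1 to a gap after word 18.)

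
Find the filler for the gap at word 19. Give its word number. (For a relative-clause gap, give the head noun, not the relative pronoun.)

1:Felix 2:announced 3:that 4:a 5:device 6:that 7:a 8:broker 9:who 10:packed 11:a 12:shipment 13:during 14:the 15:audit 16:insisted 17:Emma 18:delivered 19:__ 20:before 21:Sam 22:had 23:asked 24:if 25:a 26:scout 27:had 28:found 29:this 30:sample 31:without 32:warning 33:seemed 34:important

The gap at 19 is the object of "delivered", inside a relative clause.
The relative pronoun is "that" (word 6); it is bound by the head noun immediately before it.
Its filler is the head noun "device", at word 5.

5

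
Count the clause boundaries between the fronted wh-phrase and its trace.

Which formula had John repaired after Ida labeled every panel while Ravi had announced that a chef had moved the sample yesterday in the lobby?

"which formula" originates inside the matrix clause — no clause boundary is crossed.

0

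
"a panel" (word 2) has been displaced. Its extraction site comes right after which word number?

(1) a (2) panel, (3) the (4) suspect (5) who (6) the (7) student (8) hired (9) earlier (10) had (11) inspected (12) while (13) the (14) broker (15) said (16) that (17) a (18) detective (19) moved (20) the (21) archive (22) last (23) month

11

The displaced element is "a panel" (word 2).
It functions as the direct object of "inspected", so the gap sits immediately after word 11 ("inspected").
Base order: The suspect who the student hired earlier had inspected a panel while the broker said that a detective moved the archive last month.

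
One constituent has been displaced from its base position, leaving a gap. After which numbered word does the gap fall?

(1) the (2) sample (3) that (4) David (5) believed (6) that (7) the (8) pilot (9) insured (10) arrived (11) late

The displaced element is "the sample" (word 2).
It is linked across 1 clause boundary (that).
It functions as the direct object of "insured", so the gap sits immediately after word 9 ("insured").
Base order: David believed that the pilot insured the sample.

9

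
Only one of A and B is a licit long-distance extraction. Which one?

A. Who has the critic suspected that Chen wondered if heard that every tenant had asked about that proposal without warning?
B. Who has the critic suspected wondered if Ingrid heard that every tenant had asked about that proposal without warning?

In A, the wh-phrase is extracted from inside a wh-island (introduced by "if"), which blocks movement.
In B, the extraction path crosses only that-complement boundaries, which are transparent.
So B is grammatical.

B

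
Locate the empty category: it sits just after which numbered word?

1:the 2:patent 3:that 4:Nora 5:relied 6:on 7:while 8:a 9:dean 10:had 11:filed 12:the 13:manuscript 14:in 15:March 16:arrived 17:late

6

The displaced element is "the patent" (word 2).
It functions as the object of the preposition "on" of "relied", so the gap sits immediately after word 6 ("on").
Base order: Nora relied on the patent while a dean had filed the manuscript in March.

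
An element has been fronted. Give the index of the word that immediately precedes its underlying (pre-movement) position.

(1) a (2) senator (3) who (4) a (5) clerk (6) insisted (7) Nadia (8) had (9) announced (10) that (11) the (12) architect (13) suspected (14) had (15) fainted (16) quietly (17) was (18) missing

13

The displaced element is "a senator" (word 2).
It is linked across 3 clause boundaries (Ø → that → Ø).
It functions as the subject of "fainted", so the gap sits immediately after word 13 ("suspected").
Base order: A clerk insisted Nadia had announced that the architect suspected that a senator had fainted quietly.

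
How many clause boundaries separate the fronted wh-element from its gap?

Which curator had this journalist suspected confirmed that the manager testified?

"which curator" is extracted from the subject of "confirmed".
Boundaries crossed, outermost first: [Ø] — 1 in total.

1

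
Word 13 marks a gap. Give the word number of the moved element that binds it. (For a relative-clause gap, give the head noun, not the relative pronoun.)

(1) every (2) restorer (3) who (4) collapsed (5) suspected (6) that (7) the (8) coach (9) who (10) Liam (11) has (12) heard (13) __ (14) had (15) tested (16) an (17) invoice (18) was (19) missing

8

The gap at 13 is the subject of "tested", inside a relative clause.
The relative pronoun is "who" (word 9); it is bound by the head noun immediately before it.
Its filler is the head noun "coach", at word 8.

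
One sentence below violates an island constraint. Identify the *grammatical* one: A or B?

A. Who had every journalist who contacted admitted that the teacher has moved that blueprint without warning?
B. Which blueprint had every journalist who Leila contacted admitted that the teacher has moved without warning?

B

In A, the wh-phrase is extracted from inside a complex-NP island (relative clause) (introduced by "who"), which blocks movement.
In B, the extraction path crosses only that-complement boundaries, which are transparent.
So B is grammatical.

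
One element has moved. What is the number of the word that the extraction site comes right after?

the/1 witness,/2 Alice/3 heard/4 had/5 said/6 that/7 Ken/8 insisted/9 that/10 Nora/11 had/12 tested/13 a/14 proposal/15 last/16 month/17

4

The displaced element is "the witness" (word 2).
It is linked across 1 clause boundary (Ø).
It functions as the subject of "said", so the gap sits immediately after word 4 ("heard").
Base order: Alice heard that the witness had said that Ken insisted that Nora had tested a proposal last month.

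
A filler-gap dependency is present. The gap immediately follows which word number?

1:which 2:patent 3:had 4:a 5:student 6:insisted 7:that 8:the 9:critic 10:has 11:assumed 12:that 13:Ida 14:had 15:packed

15

The displaced element is "which patent" (word 2).
It is linked across 2 clause boundaries (that → that).
It functions as the direct object of "packed", so the gap sits immediately after word 15 ("packed").
Base order: A student had insisted that the critic has assumed that Ida had packed which patent.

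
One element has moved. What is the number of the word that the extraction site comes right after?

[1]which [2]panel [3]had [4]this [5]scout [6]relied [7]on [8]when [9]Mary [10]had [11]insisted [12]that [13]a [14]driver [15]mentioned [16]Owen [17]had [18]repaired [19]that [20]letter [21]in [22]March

The displaced element is "which panel" (word 2).
It functions as the object of the preposition "on" of "relied", so the gap sits immediately after word 7 ("on").
Base order: This scout had relied on which panel when Mary had insisted that a driver mentioned Owen had repaired that letter in March.

7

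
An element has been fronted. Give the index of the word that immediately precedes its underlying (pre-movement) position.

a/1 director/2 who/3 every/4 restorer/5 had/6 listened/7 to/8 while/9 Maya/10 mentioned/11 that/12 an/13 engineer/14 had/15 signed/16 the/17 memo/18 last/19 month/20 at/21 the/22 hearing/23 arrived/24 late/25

The displaced element is "a director" (word 2).
It functions as the object of the preposition "to" of "listened", so the gap sits immediately after word 8 ("to").
Base order: Every restorer had listened to a director while Maya mentioned that an engineer had signed the memo last month at the hearing.

8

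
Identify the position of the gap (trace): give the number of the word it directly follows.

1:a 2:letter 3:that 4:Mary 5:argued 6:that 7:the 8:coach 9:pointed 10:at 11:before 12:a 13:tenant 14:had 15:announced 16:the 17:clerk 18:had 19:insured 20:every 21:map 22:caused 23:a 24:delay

The displaced element is "a letter" (word 2).
It is linked across 1 clause boundary (that).
It functions as the object of the preposition "at" of "pointed", so the gap sits immediately after word 10 ("at").
Base order: Mary argued that the coach pointed at a letter before a tenant had announced the clerk had insured every map.

10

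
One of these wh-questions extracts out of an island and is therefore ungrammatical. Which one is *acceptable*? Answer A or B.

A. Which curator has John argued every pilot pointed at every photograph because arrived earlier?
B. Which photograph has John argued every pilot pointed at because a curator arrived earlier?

In A, the wh-phrase is extracted from inside an adjunct island (introduced by "because"), which blocks movement.
In B, the extraction path crosses only that-complement boundaries, which are transparent.
So B is grammatical.

B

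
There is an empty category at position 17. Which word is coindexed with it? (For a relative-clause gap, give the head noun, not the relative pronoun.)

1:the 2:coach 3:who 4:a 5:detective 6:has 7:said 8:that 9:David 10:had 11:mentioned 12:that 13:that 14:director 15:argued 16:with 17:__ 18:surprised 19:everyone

2

The gap at 17 is the prepositional object of "argued", inside a relative clause.
The relative pronoun is "who" (word 3); it is bound by the head noun immediately before it.
Its filler is the head noun "coach", at word 2.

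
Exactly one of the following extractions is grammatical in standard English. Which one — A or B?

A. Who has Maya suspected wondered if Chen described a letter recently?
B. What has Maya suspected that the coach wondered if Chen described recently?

A

In B, the wh-phrase is extracted from inside a wh-island (introduced by "if"), which blocks movement.
In A, the extraction path crosses only that-complement boundaries, which are transparent.
So A is grammatical.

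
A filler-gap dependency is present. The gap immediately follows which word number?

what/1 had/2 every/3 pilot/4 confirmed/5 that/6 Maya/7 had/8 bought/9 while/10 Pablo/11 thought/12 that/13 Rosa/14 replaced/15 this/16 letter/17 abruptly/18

The displaced element is "what" (word 1).
It is linked across 1 clause boundary (that).
It functions as the direct object of "bought", so the gap sits immediately after word 9 ("bought").
Base order: Every pilot had confirmed that Maya had bought what while Pablo thought that Rosa replaced this letter abruptly.

9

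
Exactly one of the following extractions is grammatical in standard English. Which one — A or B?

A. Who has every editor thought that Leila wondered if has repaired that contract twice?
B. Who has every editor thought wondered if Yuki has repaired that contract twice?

In A, the wh-phrase is extracted from inside a wh-island (introduced by "if"), which blocks movement.
In B, the extraction path crosses only that-complement boundaries, which are transparent.
So B is grammatical.

B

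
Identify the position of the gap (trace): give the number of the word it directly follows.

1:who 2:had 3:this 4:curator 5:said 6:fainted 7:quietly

The displaced element is "who" (word 1).
It is linked across 1 clause boundary (Ø).
It functions as the subject of "fainted", so the gap sits immediately after word 5 ("said").
Base order: This curator had said who fainted quietly.

5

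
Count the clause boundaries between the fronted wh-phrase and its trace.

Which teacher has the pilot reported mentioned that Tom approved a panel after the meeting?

"which teacher" is extracted from the subject of "mentioned".
Boundaries crossed, outermost first: [Ø] — 1 in total.

1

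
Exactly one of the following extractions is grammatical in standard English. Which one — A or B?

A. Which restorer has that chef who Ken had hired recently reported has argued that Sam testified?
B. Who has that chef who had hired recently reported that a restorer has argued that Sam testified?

A

In B, the wh-phrase is extracted from inside a complex-NP island (relative clause) (introduced by "who"), which blocks movement.
In A, the extraction path crosses only that-complement boundaries, which are transparent.
So A is grammatical.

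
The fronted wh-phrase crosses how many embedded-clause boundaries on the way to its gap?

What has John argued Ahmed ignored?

"what" is extracted from the object of "ignored".
Boundaries crossed, outermost first: [Ø] — 1 in total.

1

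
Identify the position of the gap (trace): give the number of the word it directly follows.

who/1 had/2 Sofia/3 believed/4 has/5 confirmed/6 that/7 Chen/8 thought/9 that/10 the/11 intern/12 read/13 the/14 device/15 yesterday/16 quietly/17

The displaced element is "who" (word 1).
It is linked across 1 clause boundary (Ø).
It functions as the subject of "confirmed", so the gap sits immediately after word 4 ("believed").
Base order: Sofia had believed who has confirmed that Chen thought that the intern read the device yesterday quietly.

4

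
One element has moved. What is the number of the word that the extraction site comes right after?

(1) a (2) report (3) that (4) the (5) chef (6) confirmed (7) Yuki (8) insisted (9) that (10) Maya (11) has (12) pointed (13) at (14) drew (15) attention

13

The displaced element is "a report" (word 2).
It is linked across 2 clause boundaries (Ø → that).
It functions as the object of the preposition "at" of "pointed", so the gap sits immediately after word 13 ("at").
Base order: The chef confirmed Yuki insisted that Maya has pointed at a report.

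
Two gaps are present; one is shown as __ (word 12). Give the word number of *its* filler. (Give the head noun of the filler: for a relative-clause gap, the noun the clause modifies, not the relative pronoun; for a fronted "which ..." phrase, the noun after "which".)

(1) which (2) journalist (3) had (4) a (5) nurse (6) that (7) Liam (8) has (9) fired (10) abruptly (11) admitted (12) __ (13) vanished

2

The marked gap is the subject of "vanished".
Its filler is the fronted wh-phrase "which journalist", at word 2.
(The other dependency links word 5 to a gap after word 9.)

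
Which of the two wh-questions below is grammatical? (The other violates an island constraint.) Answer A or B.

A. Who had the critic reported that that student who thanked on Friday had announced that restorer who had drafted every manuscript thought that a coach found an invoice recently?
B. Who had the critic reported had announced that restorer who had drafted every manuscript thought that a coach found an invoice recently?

B

In A, the wh-phrase is extracted from inside a complex-NP island (relative clause) (introduced by "who"), which blocks movement.
In B, the extraction path crosses only that-complement boundaries, which are transparent.
So B is grammatical.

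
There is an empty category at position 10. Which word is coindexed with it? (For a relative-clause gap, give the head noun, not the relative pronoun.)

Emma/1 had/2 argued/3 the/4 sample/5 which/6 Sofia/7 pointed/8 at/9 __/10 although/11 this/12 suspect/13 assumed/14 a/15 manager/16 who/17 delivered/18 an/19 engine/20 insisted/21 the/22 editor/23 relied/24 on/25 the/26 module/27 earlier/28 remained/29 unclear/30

5

The gap at 10 is the prepositional object of "pointed", inside a relative clause.
The relative pronoun is "which" (word 6); it is bound by the head noun immediately before it.
Its filler is the head noun "sample", at word 5.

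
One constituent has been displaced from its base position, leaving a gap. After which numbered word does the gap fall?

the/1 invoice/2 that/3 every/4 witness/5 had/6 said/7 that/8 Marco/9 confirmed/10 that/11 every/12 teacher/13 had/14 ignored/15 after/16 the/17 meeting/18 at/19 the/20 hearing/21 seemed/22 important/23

15

The displaced element is "the invoice" (word 2).
It is linked across 2 clause boundaries (that → that).
It functions as the direct object of "ignored", so the gap sits immediately after word 15 ("ignored").
Base order: Every witness had said that Marco confirmed that every teacher had ignored the invoice after the meeting at the hearing.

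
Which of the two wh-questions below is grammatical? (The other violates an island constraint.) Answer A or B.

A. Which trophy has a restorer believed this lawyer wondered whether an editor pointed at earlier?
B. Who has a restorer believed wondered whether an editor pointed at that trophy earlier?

B

In A, the wh-phrase is extracted from inside a wh-island (introduced by "whether"), which blocks movement.
In B, the extraction path crosses only that-complement boundaries, which are transparent.
So B is grammatical.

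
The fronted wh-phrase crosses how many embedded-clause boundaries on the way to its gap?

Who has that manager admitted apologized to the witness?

"who" is extracted from the subject of "apologized".
Boundaries crossed, outermost first: [Ø] — 1 in total.

1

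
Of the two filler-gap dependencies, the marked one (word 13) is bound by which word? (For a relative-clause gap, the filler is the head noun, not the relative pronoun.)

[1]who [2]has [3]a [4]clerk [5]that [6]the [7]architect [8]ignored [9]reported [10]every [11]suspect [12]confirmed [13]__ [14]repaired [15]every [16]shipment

The marked gap is the subject of "repaired".
Its filler is the fronted wh-phrase "who", at word 1.
(The other dependency links word 4 to a gap after word 8.)

1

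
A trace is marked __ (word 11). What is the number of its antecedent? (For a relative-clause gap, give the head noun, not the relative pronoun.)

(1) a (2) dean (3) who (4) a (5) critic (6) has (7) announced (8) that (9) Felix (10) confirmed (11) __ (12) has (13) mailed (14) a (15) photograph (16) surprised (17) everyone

The gap at 11 is the subject of "mailed", inside a relative clause.
The relative pronoun is "who" (word 3); it is bound by the head noun immediately before it.
Its filler is the head noun "dean", at word 2.

2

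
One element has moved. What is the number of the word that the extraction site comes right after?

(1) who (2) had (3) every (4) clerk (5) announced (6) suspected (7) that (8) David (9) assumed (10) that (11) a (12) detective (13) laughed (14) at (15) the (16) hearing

The displaced element is "who" (word 1).
It is linked across 1 clause boundary (Ø).
It functions as the subject of "suspected", so the gap sits immediately after word 5 ("announced").
Base order: Every clerk had announced who suspected that David assumed that a detective laughed at the hearing.

5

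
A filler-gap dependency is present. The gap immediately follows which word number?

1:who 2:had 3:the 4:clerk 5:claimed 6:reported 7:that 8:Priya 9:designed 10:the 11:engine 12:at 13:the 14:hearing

The displaced element is "who" (word 1).
It is linked across 1 clause boundary (Ø).
It functions as the subject of "reported", so the gap sits immediately after word 5 ("claimed").
Base order: The clerk had claimed that who reported that Priya designed the engine at the hearing.

5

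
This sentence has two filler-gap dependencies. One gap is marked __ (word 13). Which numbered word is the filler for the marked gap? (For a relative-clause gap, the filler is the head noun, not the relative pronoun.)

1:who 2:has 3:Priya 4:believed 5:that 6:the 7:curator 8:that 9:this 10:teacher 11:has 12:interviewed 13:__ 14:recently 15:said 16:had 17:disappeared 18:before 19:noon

7

The marked gap is inside the relative clause, the direct object of "interviewed".
Its filler is the head noun "curator" (via "that"), at word 7.
(The other dependency links word 1 to a gap after word 15.)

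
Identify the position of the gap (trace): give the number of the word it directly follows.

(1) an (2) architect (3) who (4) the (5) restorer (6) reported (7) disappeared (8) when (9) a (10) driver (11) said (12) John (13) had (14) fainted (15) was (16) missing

6

The displaced element is "an architect" (word 2).
It is linked across 1 clause boundary (Ø).
It functions as the subject of "disappeared", so the gap sits immediately after word 6 ("reported").
Base order: The restorer reported that an architect disappeared when a driver said John had fainted.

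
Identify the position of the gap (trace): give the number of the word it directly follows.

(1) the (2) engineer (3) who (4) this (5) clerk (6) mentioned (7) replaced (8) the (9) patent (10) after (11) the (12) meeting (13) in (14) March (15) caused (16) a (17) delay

6

The displaced element is "the engineer" (word 2).
It is linked across 1 clause boundary (Ø).
It functions as the subject of "replaced", so the gap sits immediately after word 6 ("mentioned").
Base order: This clerk mentioned the engineer replaced the patent after the meeting in March.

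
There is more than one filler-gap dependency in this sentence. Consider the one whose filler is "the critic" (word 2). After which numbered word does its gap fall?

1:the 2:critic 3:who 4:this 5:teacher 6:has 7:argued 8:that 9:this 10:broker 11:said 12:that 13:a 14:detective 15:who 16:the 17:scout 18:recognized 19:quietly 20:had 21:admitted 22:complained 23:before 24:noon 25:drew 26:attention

The displaced element is "the critic" (word 2).
It is linked across 3 clause boundaries (that → that → Ø).
It functions as the subject of "complained", so the gap sits immediately after word 21 ("admitted").
Base order: This teacher has argued that this broker said that a detective who the scout recognized quietly had admitted that the critic complained before noon.

21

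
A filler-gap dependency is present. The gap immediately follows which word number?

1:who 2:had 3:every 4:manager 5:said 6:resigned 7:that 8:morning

The displaced element is "who" (word 1).
It is linked across 1 clause boundary (Ø).
It functions as the subject of "resigned", so the gap sits immediately after word 5 ("said").
Base order: Every manager had said that who resigned that morning.

5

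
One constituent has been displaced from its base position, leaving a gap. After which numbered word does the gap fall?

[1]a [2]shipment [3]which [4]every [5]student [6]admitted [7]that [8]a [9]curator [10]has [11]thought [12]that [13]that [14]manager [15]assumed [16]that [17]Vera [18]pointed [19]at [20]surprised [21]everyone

The displaced element is "a shipment" (word 2).
It is linked across 3 clause boundaries (that → that → that).
It functions as the object of the preposition "at" of "pointed", so the gap sits immediately after word 19 ("at").
Base order: Every student admitted that a curator has thought that that manager assumed that Vera pointed at a shipment.

19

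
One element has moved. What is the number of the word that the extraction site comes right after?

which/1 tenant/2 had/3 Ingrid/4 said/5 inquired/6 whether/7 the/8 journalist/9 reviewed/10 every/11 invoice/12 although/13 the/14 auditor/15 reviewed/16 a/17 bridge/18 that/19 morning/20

5

The displaced element is "which tenant" (word 2).
It is linked across 1 clause boundary (Ø).
It functions as the subject of "inquired", so the gap sits immediately after word 5 ("said").
Base order: Ingrid had said that which tenant inquired whether the journalist reviewed every invoice although the auditor reviewed a bridge that morning.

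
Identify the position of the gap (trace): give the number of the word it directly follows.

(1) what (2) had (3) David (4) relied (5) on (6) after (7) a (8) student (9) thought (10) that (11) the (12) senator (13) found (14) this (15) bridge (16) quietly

The displaced element is "what" (word 1).
It functions as the object of the preposition "on" of "relied", so the gap sits immediately after word 5 ("on").
Base order: David had relied on what after a student thought that the senator found this bridge quietly.

5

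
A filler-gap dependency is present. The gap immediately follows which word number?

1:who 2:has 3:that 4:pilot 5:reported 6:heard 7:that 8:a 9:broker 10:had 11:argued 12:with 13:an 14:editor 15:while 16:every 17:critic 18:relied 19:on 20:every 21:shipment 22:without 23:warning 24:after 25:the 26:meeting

5

The displaced element is "who" (word 1).
It is linked across 1 clause boundary (Ø).
It functions as the subject of "heard", so the gap sits immediately after word 5 ("reported").
Base order: That pilot has reported who heard that a broker had argued with an editor while every critic relied on every shipment without warning after the meeting.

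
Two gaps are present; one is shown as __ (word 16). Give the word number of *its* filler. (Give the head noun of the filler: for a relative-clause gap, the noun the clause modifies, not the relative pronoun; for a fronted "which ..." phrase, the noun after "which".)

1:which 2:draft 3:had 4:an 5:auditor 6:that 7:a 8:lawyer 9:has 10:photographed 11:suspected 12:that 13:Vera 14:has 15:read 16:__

The marked gap is the direct object of "read".
Its filler is the fronted wh-phrase "which draft", at word 2.
(The other dependency links word 5 to a gap after word 10.)

2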